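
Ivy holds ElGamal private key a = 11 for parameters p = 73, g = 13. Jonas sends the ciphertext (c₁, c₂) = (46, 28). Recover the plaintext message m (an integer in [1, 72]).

Shared mask s = c₁^a mod p = 46^11 mod 73.
46^1 ≡ 46 (mod 73)
46^2 = (46^1)^2 ≡ 46^2 = 2116 ≡ 72 (mod 73)
46^4 = (46^2)^2 ≡ 72^2 = 5184 ≡ 1 (mod 73)
46^8 = (46^4)^2 ≡ 1^2 = 1 ≡ 1 (mod 73)
46^11 = 46^8 · 46^2 · 46^1 ≡ 1 · 72 · 46 ≡ 27 (mod 73).
So s = 27; s⁻¹ ≡ 46 (mod 73).
m = c₂ · s⁻¹ mod 73 = 28 · 46 mod 73 = 47.

47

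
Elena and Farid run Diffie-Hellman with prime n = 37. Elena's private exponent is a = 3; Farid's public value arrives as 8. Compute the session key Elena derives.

31

Shared key K = 8^3 mod 37.
8^1 ≡ 8 (mod 37)
8^2 = (8^1)^2 ≡ 8^2 = 64 ≡ 27 (mod 37)
8^3 = 8^2 · 8^1 ≡ 27 · 8 ≡ 31 (mod 37).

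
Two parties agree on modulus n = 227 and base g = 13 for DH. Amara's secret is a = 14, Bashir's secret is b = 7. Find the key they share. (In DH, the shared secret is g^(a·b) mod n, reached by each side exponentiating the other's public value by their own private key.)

Amara sends A = g^a mod n = 13^14 mod 227.
13^1 ≡ 13 (mod 227)
13^2 = (13^1)^2 ≡ 13^2 = 169 ≡ 169 (mod 227)
13^4 = (13^2)^2 ≡ 169^2 = 28561 ≡ 186 (mod 227)
13^8 = (13^4)^2 ≡ 186^2 = 34596 ≡ 92 (mod 227)
13^14 = 13^8 · 13^4 · 13^2 ≡ 92 · 186 · 169 ≡ 175 (mod 227).
So A = 175. Bashir then computes K = A^b mod n = 175^7 mod 227.
175^1 ≡ 175 (mod 227)
175^2 = (175^1)^2 ≡ 175^2 = 30625 ≡ 207 (mod 227)
175^4 = (175^2)^2 ≡ 207^2 = 42849 ≡ 173 (mod 227)
175^7 = 175^4 · 175^2 · 175^1 ≡ 173 · 207 · 175 ≡ 136 (mod 227).

136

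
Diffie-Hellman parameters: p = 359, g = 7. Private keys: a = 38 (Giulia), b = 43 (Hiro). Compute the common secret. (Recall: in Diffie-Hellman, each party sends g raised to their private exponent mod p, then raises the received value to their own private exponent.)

Hiro sends B = g^b mod p = 7^43 mod 359.
7^1 ≡ 7 (mod 359)
7^2 = (7^1)^2 ≡ 7^2 = 49 ≡ 49 (mod 359)
7^4 = (7^2)^2 ≡ 49^2 = 2401 ≡ 247 (mod 359)
7^8 = (7^4)^2 ≡ 247^2 = 61009 ≡ 338 (mod 359)
7^16 = (7^8)^2 ≡ 338^2 = 114244 ≡ 82 (mod 359)
7^32 = (7^16)^2 ≡ 82^2 = 6724 ≡ 262 (mod 359)
7^43 = 7^32 · 7^8 · 7^2 · 7^1 ≡ 262 · 338 · 49 · 7 ≡ 77 (mod 359).
So B = 77. Giulia then computes K = B^a mod p = 77^38 mod 359.
77^1 ≡ 77 (mod 359)
77^2 = (77^1)^2 ≡ 77^2 = 5929 ≡ 185 (mod 359)
77^4 = (77^2)^2 ≡ 185^2 = 34225 ≡ 120 (mod 359)
77^8 = (77^4)^2 ≡ 120^2 = 14400 ≡ 40 (mod 359)
77^16 = (77^8)^2 ≡ 40^2 = 1600 ≡ 164 (mod 359)
77^32 = (77^16)^2 ≡ 164^2 = 26896 ≡ 330 (mod 359)
77^38 = 77^32 · 77^4 · 77^2 ≡ 330 · 120 · 185 ≡ 246 (mod 359).

246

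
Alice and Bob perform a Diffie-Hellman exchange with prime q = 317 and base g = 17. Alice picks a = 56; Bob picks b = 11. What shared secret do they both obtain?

110

Alice sends A = g^a mod q = 17^56 mod 317.
17^1 ≡ 17 (mod 317)
17^2 = (17^1)^2 ≡ 17^2 = 289 ≡ 289 (mod 317)
17^4 = (17^2)^2 ≡ 289^2 = 83521 ≡ 150 (mod 317)
17^8 = (17^4)^2 ≡ 150^2 = 22500 ≡ 310 (mod 317)
17^16 = (17^8)^2 ≡ 310^2 = 96100 ≡ 49 (mod 317)
17^32 = (17^16)^2 ≡ 49^2 = 2401 ≡ 182 (mod 317)
17^56 = 17^32 · 17^16 · 17^8 ≡ 182 · 49 · 310 ≡ 23 (mod 317).
So A = 23. Bob then computes K = A^b mod q = 23^11 mod 317.
23^1 ≡ 23 (mod 317)
23^2 = (23^1)^2 ≡ 23^2 = 529 ≡ 212 (mod 317)
23^4 = (23^2)^2 ≡ 212^2 = 44944 ≡ 247 (mod 317)
23^8 = (23^4)^2 ≡ 247^2 = 61009 ≡ 145 (mod 317)
23^11 = 23^8 · 23^2 · 23^1 ≡ 145 · 212 · 23 ≡ 110 (mod 317).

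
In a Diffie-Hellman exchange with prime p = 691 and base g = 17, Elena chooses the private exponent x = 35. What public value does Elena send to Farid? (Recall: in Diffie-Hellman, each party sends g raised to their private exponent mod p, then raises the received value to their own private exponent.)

48

Public value = 17^35 mod 691.
17^1 ≡ 17 (mod 691)
17^2 = (17^1)^2 ≡ 17^2 = 289 ≡ 289 (mod 691)
17^4 = (17^2)^2 ≡ 289^2 = 83521 ≡ 601 (mod 691)
17^8 = (17^4)^2 ≡ 601^2 = 361201 ≡ 499 (mod 691)
17^16 = (17^8)^2 ≡ 499^2 = 249001 ≡ 241 (mod 691)
17^32 = (17^16)^2 ≡ 241^2 = 58081 ≡ 37 (mod 691)
17^35 = 17^32 · 17^2 · 17^1 ≡ 37 · 289 · 17 ≡ 48 (mod 691).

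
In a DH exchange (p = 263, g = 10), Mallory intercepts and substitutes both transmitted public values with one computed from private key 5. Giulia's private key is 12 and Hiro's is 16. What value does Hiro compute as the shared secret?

Hiro receives Mallory's public value M = 10^5 mod 263 instead of the honest one.
10^1 ≡ 10 (mod 263)
10^2 = (10^1)^2 ≡ 10^2 = 100 ≡ 100 (mod 263)
10^4 = (10^2)^2 ≡ 100^2 = 10000 ≡ 6 (mod 263)
10^5 = 10^4 · 10^1 ≡ 6 · 10 ≡ 60 (mod 263).
So M = 60. Hiro computes K = M^16 mod 263.
60^1 ≡ 60 (mod 263)
60^2 = (60^1)^2 ≡ 60^2 = 3600 ≡ 181 (mod 263)
60^4 = (60^2)^2 ≡ 181^2 = 32761 ≡ 149 (mod 263)
60^8 = (60^4)^2 ≡ 149^2 = 22201 ≡ 109 (mod 263)
60^16 = (60^8)^2 ≡ 109^2 = 11881 ≡ 46 (mod 263)

46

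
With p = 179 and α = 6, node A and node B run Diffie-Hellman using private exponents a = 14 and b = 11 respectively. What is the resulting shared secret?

Node B sends B = α^b mod p = 6^11 mod 179.
6^1 ≡ 6 (mod 179)
6^2 = (6^1)^2 ≡ 6^2 = 36 ≡ 36 (mod 179)
6^4 = (6^2)^2 ≡ 36^2 = 1296 ≡ 43 (mod 179)
6^8 = (6^4)^2 ≡ 43^2 = 1849 ≡ 59 (mod 179)
6^11 = 6^8 · 6^2 · 6^1 ≡ 59 · 36 · 6 ≡ 35 (mod 179).
So B = 35. Node A then computes K = B^a mod p = 35^14 mod 179.
35^1 ≡ 35 (mod 179)
35^2 = (35^1)^2 ≡ 35^2 = 1225 ≡ 151 (mod 179)
35^4 = (35^2)^2 ≡ 151^2 = 22801 ≡ 68 (mod 179)
35^8 = (35^4)^2 ≡ 68^2 = 4624 ≡ 149 (mod 179)
35^14 = 35^8 · 35^4 · 35^2 ≡ 149 · 68 · 151 ≡ 19 (mod 179).

19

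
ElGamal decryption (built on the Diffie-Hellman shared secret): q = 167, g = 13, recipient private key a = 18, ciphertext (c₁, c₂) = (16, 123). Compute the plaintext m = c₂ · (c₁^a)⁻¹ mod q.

68

Shared mask s = c₁^a mod q = 16^18 mod 167.
16^1 ≡ 16 (mod 167)
16^2 = (16^1)^2 ≡ 16^2 = 256 ≡ 89 (mod 167)
16^4 = (16^2)^2 ≡ 89^2 = 7921 ≡ 72 (mod 167)
16^8 = (16^4)^2 ≡ 72^2 = 5184 ≡ 7 (mod 167)
16^16 = (16^8)^2 ≡ 7^2 = 49 ≡ 49 (mod 167)
16^18 = 16^16 · 16^2 ≡ 49 · 89 ≡ 19 (mod 167).
So s = 19; s⁻¹ ≡ 44 (mod 167).
m = c₂ · s⁻¹ mod 167 = 123 · 44 mod 167 = 68.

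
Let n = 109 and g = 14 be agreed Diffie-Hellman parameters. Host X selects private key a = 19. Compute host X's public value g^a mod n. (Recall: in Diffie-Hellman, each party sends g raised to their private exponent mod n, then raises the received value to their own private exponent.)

Public value = 14^19 mod 109.
14^1 ≡ 14 (mod 109)
14^2 = (14^1)^2 ≡ 14^2 = 196 ≡ 87 (mod 109)
14^4 = (14^2)^2 ≡ 87^2 = 7569 ≡ 48 (mod 109)
14^8 = (14^4)^2 ≡ 48^2 = 2304 ≡ 15 (mod 109)
14^16 = (14^8)^2 ≡ 15^2 = 225 ≡ 7 (mod 109)
14^19 = 14^16 · 14^2 · 14^1 ≡ 7 · 87 · 14 ≡ 24 (mod 109).

24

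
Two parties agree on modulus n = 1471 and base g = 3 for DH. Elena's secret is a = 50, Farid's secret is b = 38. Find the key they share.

1410

Elena sends A = g^a mod n = 3^50 mod 1471.
3^1 ≡ 3 (mod 1471)
3^2 = (3^1)^2 ≡ 3^2 = 9 ≡ 9 (mod 1471)
3^4 = (3^2)^2 ≡ 9^2 = 81 ≡ 81 (mod 1471)
3^8 = (3^4)^2 ≡ 81^2 = 6561 ≡ 677 (mod 1471)
3^16 = (3^8)^2 ≡ 677^2 = 458329 ≡ 848 (mod 1471)
3^32 = (3^16)^2 ≡ 848^2 = 719104 ≡ 1256 (mod 1471)
3^50 = 3^32 · 3^16 · 3^2 ≡ 1256 · 848 · 9 ≡ 756 (mod 1471).
So A = 756. Farid then computes K = A^b mod n = 756^38 mod 1471.
756^1 ≡ 756 (mod 1471)
756^2 = (756^1)^2 ≡ 756^2 = 571536 ≡ 788 (mod 1471)
756^4 = (756^2)^2 ≡ 788^2 = 620944 ≡ 182 (mod 1471)
756^8 = (756^4)^2 ≡ 182^2 = 33124 ≡ 762 (mod 1471)
756^16 = (756^8)^2 ≡ 762^2 = 580644 ≡ 1070 (mod 1471)
756^32 = (756^16)^2 ≡ 1070^2 = 1144900 ≡ 462 (mod 1471)
756^38 = 756^32 · 756^4 · 756^2 ≡ 462 · 182 · 788 ≡ 1410 (mod 1471).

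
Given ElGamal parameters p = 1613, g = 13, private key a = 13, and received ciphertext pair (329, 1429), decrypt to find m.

Shared mask s = c₁^a mod p = 329^13 mod 1613.
329^1 ≡ 329 (mod 1613)
329^2 = (329^1)^2 ≡ 329^2 = 108241 ≡ 170 (mod 1613)
329^4 = (329^2)^2 ≡ 170^2 = 28900 ≡ 1479 (mod 1613)
329^8 = (329^4)^2 ≡ 1479^2 = 2187441 ≡ 213 (mod 1613)
329^13 = 329^8 · 329^4 · 329^1 ≡ 213 · 1479 · 329 ≡ 568 (mod 1613).
So s = 568; s⁻¹ ≡ 1099 (mod 1613).
m = c₂ · s⁻¹ mod 1613 = 1429 · 1099 mod 1613 = 1022.

1022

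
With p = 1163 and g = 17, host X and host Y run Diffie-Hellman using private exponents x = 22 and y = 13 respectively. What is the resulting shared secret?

479

Host Y sends B = g^y mod p = 17^13 mod 1163.
17^1 ≡ 17 (mod 1163)
17^2 = (17^1)^2 ≡ 17^2 = 289 ≡ 289 (mod 1163)
17^4 = (17^2)^2 ≡ 289^2 = 83521 ≡ 948 (mod 1163)
17^8 = (17^4)^2 ≡ 948^2 = 898704 ≡ 868 (mod 1163)
17^13 = 17^8 · 17^4 · 17^1 ≡ 868 · 948 · 17 ≡ 124 (mod 1163).
So B = 124. Host X then computes K = B^x mod p = 124^22 mod 1163.
124^1 ≡ 124 (mod 1163)
124^2 = (124^1)^2 ≡ 124^2 = 15376 ≡ 257 (mod 1163)
124^4 = (124^2)^2 ≡ 257^2 = 66049 ≡ 921 (mod 1163)
124^8 = (124^4)^2 ≡ 921^2 = 848241 ≡ 414 (mod 1163)
124^16 = (124^8)^2 ≡ 414^2 = 171396 ≡ 435 (mod 1163)
124^22 = 124^16 · 124^4 · 124^2 ≡ 435 · 921 · 257 ≡ 479 (mod 1163).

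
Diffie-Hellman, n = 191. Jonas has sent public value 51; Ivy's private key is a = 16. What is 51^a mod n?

59

Shared key K = 51^16 mod 191.
51^1 ≡ 51 (mod 191)
51^2 = (51^1)^2 ≡ 51^2 = 2601 ≡ 118 (mod 191)
51^4 = (51^2)^2 ≡ 118^2 = 13924 ≡ 172 (mod 191)
51^8 = (51^4)^2 ≡ 172^2 = 29584 ≡ 170 (mod 191)
51^16 = (51^8)^2 ≡ 170^2 = 28900 ≡ 59 (mod 191)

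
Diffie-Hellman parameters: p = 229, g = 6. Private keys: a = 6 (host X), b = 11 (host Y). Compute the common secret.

Host Y sends B = g^b mod p = 6^11 mod 229.
6^1 ≡ 6 (mod 229)
6^2 = (6^1)^2 ≡ 6^2 = 36 ≡ 36 (mod 229)
6^4 = (6^2)^2 ≡ 36^2 = 1296 ≡ 151 (mod 229)
6^8 = (6^4)^2 ≡ 151^2 = 22801 ≡ 130 (mod 229)
6^11 = 6^8 · 6^2 · 6^1 ≡ 130 · 36 · 6 ≡ 142 (mod 229).
So B = 142. Host X then computes K = B^a mod p = 142^6 mod 229.
142^1 ≡ 142 (mod 229)
142^2 = (142^1)^2 ≡ 142^2 = 20164 ≡ 12 (mod 229)
142^4 = (142^2)^2 ≡ 12^2 = 144 ≡ 144 (mod 229)
142^6 = 142^4 · 142^2 ≡ 144 · 12 ≡ 125 (mod 229).

125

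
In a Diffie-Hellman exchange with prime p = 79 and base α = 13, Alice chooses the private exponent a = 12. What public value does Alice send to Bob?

65

Public value = 13^12 mod 79.
13^1 ≡ 13 (mod 79)
13^2 = (13^1)^2 ≡ 13^2 = 169 ≡ 11 (mod 79)
13^4 = (13^2)^2 ≡ 11^2 = 121 ≡ 42 (mod 79)
13^8 = (13^4)^2 ≡ 42^2 = 1764 ≡ 26 (mod 79)
13^12 = 13^8 · 13^4 ≡ 26 · 42 ≡ 65 (mod 79).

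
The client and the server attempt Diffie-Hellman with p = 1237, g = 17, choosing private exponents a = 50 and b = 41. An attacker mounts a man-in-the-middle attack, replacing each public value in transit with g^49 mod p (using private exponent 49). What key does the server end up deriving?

1038

The server receives an attacker's public value M = 17^49 mod 1237 instead of the honest one.
17^1 ≡ 17 (mod 1237)
17^2 = (17^1)^2 ≡ 17^2 = 289 ≡ 289 (mod 1237)
17^4 = (17^2)^2 ≡ 289^2 = 83521 ≡ 642 (mod 1237)
17^8 = (17^4)^2 ≡ 642^2 = 412164 ≡ 243 (mod 1237)
17^16 = (17^8)^2 ≡ 243^2 = 59049 ≡ 910 (mod 1237)
17^32 = (17^16)^2 ≡ 910^2 = 828100 ≡ 547 (mod 1237)
17^49 = 17^32 · 17^16 · 17^1 ≡ 547 · 910 · 17 ≡ 1010 (mod 1237).
So M = 1010. The server computes K = M^41 mod 1237.
1010^1 ≡ 1010 (mod 1237)
1010^2 = (1010^1)^2 ≡ 1010^2 = 1020100 ≡ 812 (mod 1237)
1010^4 = (1010^2)^2 ≡ 812^2 = 659344 ≡ 23 (mod 1237)
1010^8 = (1010^4)^2 ≡ 23^2 = 529 ≡ 529 (mod 1237)
1010^16 = (1010^8)^2 ≡ 529^2 = 279841 ≡ 279 (mod 1237)
1010^32 = (1010^16)^2 ≡ 279^2 = 77841 ≡ 1147 (mod 1237)
1010^41 = 1010^32 · 1010^8 · 1010^1 ≡ 1147 · 529 · 1010 ≡ 1038 (mod 1237).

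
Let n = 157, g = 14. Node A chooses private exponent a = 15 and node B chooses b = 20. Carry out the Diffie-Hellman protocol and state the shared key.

14

Node B sends B = g^b mod n = 14^20 mod 157.
14^1 ≡ 14 (mod 157)
14^2 = (14^1)^2 ≡ 14^2 = 196 ≡ 39 (mod 157)
14^4 = (14^2)^2 ≡ 39^2 = 1521 ≡ 108 (mod 157)
14^8 = (14^4)^2 ≡ 108^2 = 11664 ≡ 46 (mod 157)
14^16 = (14^8)^2 ≡ 46^2 = 2116 ≡ 75 (mod 157)
14^20 = 14^16 · 14^4 ≡ 75 · 108 ≡ 93 (mod 157).
So B = 93. Node A then computes K = B^a mod n = 93^15 mod 157.
93^1 ≡ 93 (mod 157)
93^2 = (93^1)^2 ≡ 93^2 = 8649 ≡ 14 (mod 157)
93^4 = (93^2)^2 ≡ 14^2 = 196 ≡ 39 (mod 157)
93^8 = (93^4)^2 ≡ 39^2 = 1521 ≡ 108 (mod 157)
93^15 = 93^8 · 93^4 · 93^2 · 93^1 ≡ 108 · 39 · 14 · 93 ≡ 14 (mod 157).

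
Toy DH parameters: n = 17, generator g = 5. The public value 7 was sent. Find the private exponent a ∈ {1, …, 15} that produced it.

15

Try successive powers of 5 modulo 17:
5^1 ≡ 5
5^2 ≡ 8
5^3 ≡ 6
5^4 ≡ 13
5^5 ≡ 14
5^6 ≡ 2
5^7 ≡ 10
5^8 ≡ 16
5^9 ≡ 12
5^10 ≡ 9
5^11 ≡ 11
5^12 ≡ 4
5^13 ≡ 3
5^14 ≡ 15
5^15 ≡ 7
Found: a = 15.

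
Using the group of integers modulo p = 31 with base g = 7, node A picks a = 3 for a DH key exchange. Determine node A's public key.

2

Public value = 7^3 mod 31.
7^1 ≡ 7 (mod 31)
7^2 = (7^1)^2 ≡ 7^2 = 49 ≡ 18 (mod 31)
7^3 = 7^2 · 7^1 ≡ 18 · 7 ≡ 2 (mod 31).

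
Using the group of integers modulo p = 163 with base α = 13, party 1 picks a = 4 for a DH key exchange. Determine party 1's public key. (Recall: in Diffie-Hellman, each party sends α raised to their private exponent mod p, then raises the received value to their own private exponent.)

Public value = 13^4 mod 163.
13^1 ≡ 13 (mod 163)
13^2 = (13^1)^2 ≡ 13^2 = 169 ≡ 6 (mod 163)
13^4 = (13^2)^2 ≡ 6^2 = 36 ≡ 36 (mod 163)

36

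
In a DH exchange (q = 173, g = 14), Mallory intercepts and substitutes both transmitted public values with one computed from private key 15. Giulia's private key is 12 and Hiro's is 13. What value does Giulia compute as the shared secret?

100

Giulia receives Mallory's public value M = 14^15 mod 173 instead of the honest one.
14^1 ≡ 14 (mod 173)
14^2 = (14^1)^2 ≡ 14^2 = 196 ≡ 23 (mod 173)
14^4 = (14^2)^2 ≡ 23^2 = 529 ≡ 10 (mod 173)
14^8 = (14^4)^2 ≡ 10^2 = 100 ≡ 100 (mod 173)
14^15 = 14^8 · 14^4 · 14^2 · 14^1 ≡ 100 · 10 · 23 · 14 ≡ 47 (mod 173).
So M = 47. Giulia computes K = M^12 mod 173.
47^1 ≡ 47 (mod 173)
47^2 = (47^1)^2 ≡ 47^2 = 2209 ≡ 133 (mod 173)
47^4 = (47^2)^2 ≡ 133^2 = 17689 ≡ 43 (mod 173)
47^8 = (47^4)^2 ≡ 43^2 = 1849 ≡ 119 (mod 173)
47^12 = 47^8 · 47^4 ≡ 119 · 43 ≡ 100 (mod 173).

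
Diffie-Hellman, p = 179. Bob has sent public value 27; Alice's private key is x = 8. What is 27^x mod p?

100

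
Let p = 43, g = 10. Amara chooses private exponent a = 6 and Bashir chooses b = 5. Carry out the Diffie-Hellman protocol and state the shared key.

Amara sends A = g^a mod p = 10^6 mod 43.
10^1 ≡ 10 (mod 43)
10^2 = (10^1)^2 ≡ 10^2 = 100 ≡ 14 (mod 43)
10^4 = (10^2)^2 ≡ 14^2 = 196 ≡ 24 (mod 43)
10^6 = 10^4 · 10^2 ≡ 24 · 14 ≡ 35 (mod 43).
So A = 35. Bashir then computes K = A^b mod p = 35^5 mod 43.
35^1 ≡ 35 (mod 43)
35^2 = (35^1)^2 ≡ 35^2 = 1225 ≡ 21 (mod 43)
35^4 = (35^2)^2 ≡ 21^2 = 441 ≡ 11 (mod 43)
35^5 = 35^4 · 35^1 ≡ 11 · 35 ≡ 41 (mod 43).

41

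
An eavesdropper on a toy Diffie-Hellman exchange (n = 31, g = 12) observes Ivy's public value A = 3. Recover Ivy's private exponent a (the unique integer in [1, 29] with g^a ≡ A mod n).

Try successive powers of 12 modulo 31:
12^1 ≡ 12
12^2 ≡ 20
12^3 ≡ 23
12^4 ≡ 28
12^5 ≡ 26
12^6 ≡ 2
12^7 ≡ 24
12^8 ≡ 9
12^9 ≡ 15
12^10 ≡ 25
12^11 ≡ 21
12^12 ≡ 4
12^13 ≡ 17
12^14 ≡ 18
12^15 ≡ 30
12^16 ≡ 19
12^17 ≡ 11
12^18 ≡ 8
12^19 ≡ 3
Found: a = 19.

19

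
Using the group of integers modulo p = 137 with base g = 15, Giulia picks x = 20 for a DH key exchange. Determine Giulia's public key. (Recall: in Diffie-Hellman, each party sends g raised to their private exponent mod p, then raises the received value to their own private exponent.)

50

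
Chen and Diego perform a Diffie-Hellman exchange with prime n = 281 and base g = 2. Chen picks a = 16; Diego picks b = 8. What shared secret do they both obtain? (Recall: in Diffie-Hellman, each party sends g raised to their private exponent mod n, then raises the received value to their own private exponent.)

Diego sends B = g^b mod n = 2^8 mod 281.
2^1 ≡ 2 (mod 281)
2^2 = (2^1)^2 ≡ 2^2 = 4 ≡ 4 (mod 281)
2^4 = (2^2)^2 ≡ 4^2 = 16 ≡ 16 (mod 281)
2^8 = (2^4)^2 ≡ 16^2 = 256 ≡ 256 (mod 281)
So B = 256. Chen then computes K = B^a mod n = 256^16 mod 281.
256^1 ≡ 256 (mod 281)
256^2 = (256^1)^2 ≡ 256^2 = 65536 ≡ 63 (mod 281)
256^4 = (256^2)^2 ≡ 63^2 = 3969 ≡ 35 (mod 281)
256^8 = (256^4)^2 ≡ 35^2 = 1225 ≡ 101 (mod 281)
256^16 = (256^8)^2 ≡ 101^2 = 10201 ≡ 85 (mod 281)

85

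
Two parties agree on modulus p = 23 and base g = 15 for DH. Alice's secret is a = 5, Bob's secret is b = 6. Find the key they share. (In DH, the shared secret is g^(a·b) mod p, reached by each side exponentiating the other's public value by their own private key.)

Alice sends A = g^a mod p = 15^5 mod 23.
15^1 ≡ 15 (mod 23)
15^2 = (15^1)^2 ≡ 15^2 = 225 ≡ 18 (mod 23)
15^4 = (15^2)^2 ≡ 18^2 = 324 ≡ 2 (mod 23)
15^5 = 15^4 · 15^1 ≡ 2 · 15 ≡ 7 (mod 23).
So A = 7. Bob then computes K = A^b mod p = 7^6 mod 23.
7^1 ≡ 7 (mod 23)
7^2 = (7^1)^2 ≡ 7^2 = 49 ≡ 3 (mod 23)
7^4 = (7^2)^2 ≡ 3^2 = 9 ≡ 9 (mod 23)
7^6 = 7^4 · 7^2 ≡ 9 · 3 ≡ 4 (mod 23).

4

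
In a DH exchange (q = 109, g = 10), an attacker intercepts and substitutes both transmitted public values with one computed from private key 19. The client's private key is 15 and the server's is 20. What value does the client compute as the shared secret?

54

The client receives an attacker's public value M = 10^19 mod 109 instead of the honest one.
10^1 ≡ 10 (mod 109)
10^2 = (10^1)^2 ≡ 10^2 = 100 ≡ 100 (mod 109)
10^4 = (10^2)^2 ≡ 100^2 = 10000 ≡ 81 (mod 109)
10^8 = (10^4)^2 ≡ 81^2 = 6561 ≡ 21 (mod 109)
10^16 = (10^8)^2 ≡ 21^2 = 441 ≡ 5 (mod 109)
10^19 = 10^16 · 10^2 · 10^1 ≡ 5 · 100 · 10 ≡ 95 (mod 109).
So M = 95. The client computes K = M^15 mod 109.
95^1 ≡ 95 (mod 109)
95^2 = (95^1)^2 ≡ 95^2 = 9025 ≡ 87 (mod 109)
95^4 = (95^2)^2 ≡ 87^2 = 7569 ≡ 48 (mod 109)
95^8 = (95^4)^2 ≡ 48^2 = 2304 ≡ 15 (mod 109)
95^15 = 95^8 · 95^4 · 95^2 · 95^1 ≡ 15 · 48 · 87 · 95 ≡ 54 (mod 109).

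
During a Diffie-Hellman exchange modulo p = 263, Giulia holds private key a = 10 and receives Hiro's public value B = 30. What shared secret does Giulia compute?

Shared key K = 30^10 mod 263.
30^1 ≡ 30 (mod 263)
30^2 = (30^1)^2 ≡ 30^2 = 900 ≡ 111 (mod 263)
30^4 = (30^2)^2 ≡ 111^2 = 12321 ≡ 223 (mod 263)
30^8 = (30^4)^2 ≡ 223^2 = 49729 ≡ 22 (mod 263)
30^10 = 30^8 · 30^2 ≡ 22 · 111 ≡ 75 (mod 263).

75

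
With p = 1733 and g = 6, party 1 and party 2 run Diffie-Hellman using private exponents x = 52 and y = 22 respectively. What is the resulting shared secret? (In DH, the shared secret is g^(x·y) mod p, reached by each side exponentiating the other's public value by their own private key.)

353

Party 1 sends A = g^x mod p = 6^52 mod 1733.
6^1 ≡ 6 (mod 1733)
6^2 = (6^1)^2 ≡ 6^2 = 36 ≡ 36 (mod 1733)
6^4 = (6^2)^2 ≡ 36^2 = 1296 ≡ 1296 (mod 1733)
6^8 = (6^4)^2 ≡ 1296^2 = 1679616 ≡ 339 (mod 1733)
6^16 = (6^8)^2 ≡ 339^2 = 114921 ≡ 543 (mod 1733)
6^32 = (6^16)^2 ≡ 543^2 = 294849 ≡ 239 (mod 1733)
6^52 = 6^32 · 6^16 · 6^4 ≡ 239 · 543 · 1296 ≡ 1609 (mod 1733).
So A = 1609. Party 2 then computes K = A^y mod p = 1609^22 mod 1733.
1609^1 ≡ 1609 (mod 1733)
1609^2 = (1609^1)^2 ≡ 1609^2 = 2588881 ≡ 1512 (mod 1733)
1609^4 = (1609^2)^2 ≡ 1512^2 = 2286144 ≡ 317 (mod 1733)
1609^8 = (1609^4)^2 ≡ 317^2 = 100489 ≡ 1708 (mod 1733)
1609^16 = (1609^8)^2 ≡ 1708^2 = 2917264 ≡ 625 (mod 1733)
1609^22 = 1609^16 · 1609^4 · 1609^2 ≡ 625 · 317 · 1512 ≡ 353 (mod 1733).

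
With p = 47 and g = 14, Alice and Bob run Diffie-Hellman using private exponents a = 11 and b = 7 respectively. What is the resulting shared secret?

Alice sends A = g^a mod p = 14^11 mod 47.
14^1 ≡ 14 (mod 47)
14^2 = (14^1)^2 ≡ 14^2 = 196 ≡ 8 (mod 47)
14^4 = (14^2)^2 ≡ 8^2 = 64 ≡ 17 (mod 47)
14^8 = (14^4)^2 ≡ 17^2 = 289 ≡ 7 (mod 47)
14^11 = 14^8 · 14^2 · 14^1 ≡ 7 · 8 · 14 ≡ 32 (mod 47).
So A = 32. Bob then computes K = A^b mod p = 32^7 mod 47.
32^1 ≡ 32 (mod 47)
32^2 = (32^1)^2 ≡ 32^2 = 1024 ≡ 37 (mod 47)
32^4 = (32^2)^2 ≡ 37^2 = 1369 ≡ 6 (mod 47)
32^7 = 32^4 · 32^2 · 32^1 ≡ 6 · 37 · 32 ≡ 7 (mod 47).

7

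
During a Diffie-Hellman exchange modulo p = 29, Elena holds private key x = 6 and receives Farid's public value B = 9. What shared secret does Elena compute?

Shared key K = 9^6 mod 29.
9^1 ≡ 9 (mod 29)
9^2 = (9^1)^2 ≡ 9^2 = 81 ≡ 23 (mod 29)
9^4 = (9^2)^2 ≡ 23^2 = 529 ≡ 7 (mod 29)
9^6 = 9^4 · 9^2 ≡ 7 · 23 ≡ 16 (mod 29).

16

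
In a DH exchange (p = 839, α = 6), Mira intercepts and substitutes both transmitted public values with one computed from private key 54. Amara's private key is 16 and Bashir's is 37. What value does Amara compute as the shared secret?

645

Amara receives Mira's public value M = 6^54 mod 839 instead of the honest one.
6^1 ≡ 6 (mod 839)
6^2 = (6^1)^2 ≡ 6^2 = 36 ≡ 36 (mod 839)
6^4 = (6^2)^2 ≡ 36^2 = 1296 ≡ 457 (mod 839)
6^8 = (6^4)^2 ≡ 457^2 = 208849 ≡ 777 (mod 839)
6^16 = (6^8)^2 ≡ 777^2 = 603729 ≡ 488 (mod 839)
6^32 = (6^16)^2 ≡ 488^2 = 238144 ≡ 707 (mod 839)
6^54 = 6^32 · 6^16 · 6^4 · 6^2 ≡ 707 · 488 · 457 · 36 ≡ 750 (mod 839).
So M = 750. Amara computes K = M^16 mod 839.
750^1 ≡ 750 (mod 839)
750^2 = (750^1)^2 ≡ 750^2 = 562500 ≡ 370 (mod 839)
750^4 = (750^2)^2 ≡ 370^2 = 136900 ≡ 143 (mod 839)
750^8 = (750^4)^2 ≡ 143^2 = 20449 ≡ 313 (mod 839)
750^16 = (750^8)^2 ≡ 313^2 = 97969 ≡ 645 (mod 839)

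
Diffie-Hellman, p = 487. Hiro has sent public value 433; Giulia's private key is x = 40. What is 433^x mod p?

278

Shared key K = 433^40 mod 487.
433^1 ≡ 433 (mod 487)
433^2 = (433^1)^2 ≡ 433^2 = 187489 ≡ 481 (mod 487)
433^4 = (433^2)^2 ≡ 481^2 = 231361 ≡ 36 (mod 487)
433^8 = (433^4)^2 ≡ 36^2 = 1296 ≡ 322 (mod 487)
433^16 = (433^8)^2 ≡ 322^2 = 103684 ≡ 440 (mod 487)
433^32 = (433^16)^2 ≡ 440^2 = 193600 ≡ 261 (mod 487)
433^40 = 433^32 · 433^8 ≡ 261 · 322 ≡ 278 (mod 487).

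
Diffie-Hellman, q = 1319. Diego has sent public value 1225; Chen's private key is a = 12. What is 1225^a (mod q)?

1282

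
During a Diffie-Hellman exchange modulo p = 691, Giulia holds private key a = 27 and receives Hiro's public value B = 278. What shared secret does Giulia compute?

83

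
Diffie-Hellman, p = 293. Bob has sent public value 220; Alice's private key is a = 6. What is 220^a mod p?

Shared key K = 220^6 mod 293.
220^1 ≡ 220 (mod 293)
220^2 = (220^1)^2 ≡ 220^2 = 48400 ≡ 55 (mod 293)
220^4 = (220^2)^2 ≡ 55^2 = 3025 ≡ 95 (mod 293)
220^6 = 220^4 · 220^2 ≡ 95 · 55 ≡ 244 (mod 293).

244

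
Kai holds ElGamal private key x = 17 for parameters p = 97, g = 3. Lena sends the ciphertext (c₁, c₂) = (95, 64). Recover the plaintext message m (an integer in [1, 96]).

44

Shared mask s = c₁^x mod p = 95^17 mod 97.
95^1 ≡ 95 (mod 97)
95^2 = (95^1)^2 ≡ 95^2 = 9025 ≡ 4 (mod 97)
95^4 = (95^2)^2 ≡ 4^2 = 16 ≡ 16 (mod 97)
95^8 = (95^4)^2 ≡ 16^2 = 256 ≡ 62 (mod 97)
95^16 = (95^8)^2 ≡ 62^2 = 3844 ≡ 61 (mod 97)
95^17 = 95^16 · 95^1 ≡ 61 · 95 ≡ 72 (mod 97).
So s = 72; s⁻¹ ≡ 31 (mod 97).
m = c₂ · s⁻¹ mod 97 = 64 · 31 mod 97 = 44.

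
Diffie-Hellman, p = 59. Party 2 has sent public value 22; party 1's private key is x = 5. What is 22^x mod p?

41

Shared key K = 22^5 mod 59.
22^1 ≡ 22 (mod 59)
22^2 = (22^1)^2 ≡ 22^2 = 484 ≡ 12 (mod 59)
22^4 = (22^2)^2 ≡ 12^2 = 144 ≡ 26 (mod 59)
22^5 = 22^4 · 22^1 ≡ 26 · 22 ≡ 41 (mod 59).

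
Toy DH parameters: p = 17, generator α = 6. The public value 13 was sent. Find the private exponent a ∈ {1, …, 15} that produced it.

Try successive powers of 6 modulo 17:
6^1 ≡ 6
6^2 ≡ 2
6^3 ≡ 12
6^4 ≡ 4
6^5 ≡ 7
6^6 ≡ 8
6^7 ≡ 14
6^8 ≡ 16
6^9 ≡ 11
6^10 ≡ 15
6^11 ≡ 5
6^12 ≡ 13
Found: a = 12.

12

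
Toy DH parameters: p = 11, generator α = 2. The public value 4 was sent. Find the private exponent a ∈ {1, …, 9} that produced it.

Try successive powers of 2 modulo 11:
2^1 ≡ 2
2^2 ≡ 4
Found: a = 2.

2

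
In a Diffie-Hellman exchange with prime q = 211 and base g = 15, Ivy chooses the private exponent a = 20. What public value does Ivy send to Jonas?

14

Public value = 15^20 mod 211.
15^1 ≡ 15 (mod 211)
15^2 = (15^1)^2 ≡ 15^2 = 225 ≡ 14 (mod 211)
15^4 = (15^2)^2 ≡ 14^2 = 196 ≡ 196 (mod 211)
15^8 = (15^4)^2 ≡ 196^2 = 38416 ≡ 14 (mod 211)
15^16 = (15^8)^2 ≡ 14^2 = 196 ≡ 196 (mod 211)
15^20 = 15^16 · 15^4 ≡ 196 · 196 ≡ 14 (mod 211).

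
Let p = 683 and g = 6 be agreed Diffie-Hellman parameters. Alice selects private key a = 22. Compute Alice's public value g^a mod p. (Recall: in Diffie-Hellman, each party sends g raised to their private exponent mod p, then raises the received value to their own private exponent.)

Public value = 6^22 mod 683.
6^1 ≡ 6 (mod 683)
6^2 = (6^1)^2 ≡ 6^2 = 36 ≡ 36 (mod 683)
6^4 = (6^2)^2 ≡ 36^2 = 1296 ≡ 613 (mod 683)
6^8 = (6^4)^2 ≡ 613^2 = 375769 ≡ 119 (mod 683)
6^16 = (6^8)^2 ≡ 119^2 = 14161 ≡ 501 (mod 683)
6^22 = 6^16 · 6^4 · 6^2 ≡ 501 · 613 · 36 ≡ 347 (mod 683).

347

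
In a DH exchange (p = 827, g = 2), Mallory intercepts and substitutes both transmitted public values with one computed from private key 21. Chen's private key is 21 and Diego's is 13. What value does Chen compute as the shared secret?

Chen receives Mallory's public value M = 2^21 mod 827 instead of the honest one.
2^1 ≡ 2 (mod 827)
2^2 = (2^1)^2 ≡ 2^2 = 4 ≡ 4 (mod 827)
2^4 = (2^2)^2 ≡ 4^2 = 16 ≡ 16 (mod 827)
2^8 = (2^4)^2 ≡ 16^2 = 256 ≡ 256 (mod 827)
2^16 = (2^8)^2 ≡ 256^2 = 65536 ≡ 203 (mod 827)
2^21 = 2^16 · 2^4 · 2^1 ≡ 203 · 16 · 2 ≡ 707 (mod 827).
So M = 707. Chen computes K = M^21 mod 827.
707^1 ≡ 707 (mod 827)
707^2 = (707^1)^2 ≡ 707^2 = 499849 ≡ 341 (mod 827)
707^4 = (707^2)^2 ≡ 341^2 = 116281 ≡ 501 (mod 827)
707^8 = (707^4)^2 ≡ 501^2 = 251001 ≡ 420 (mod 827)
707^16 = (707^8)^2 ≡ 420^2 = 176400 ≡ 249 (mod 827)
707^21 = 707^16 · 707^4 · 707^1 ≡ 249 · 501 · 707 ≡ 474 (mod 827).

474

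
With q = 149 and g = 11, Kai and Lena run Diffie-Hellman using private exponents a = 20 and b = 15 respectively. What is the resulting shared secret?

39

Lena sends B = g^b mod q = 11^15 mod 149.
11^1 ≡ 11 (mod 149)
11^2 = (11^1)^2 ≡ 11^2 = 121 ≡ 121 (mod 149)
11^4 = (11^2)^2 ≡ 121^2 = 14641 ≡ 39 (mod 149)
11^8 = (11^4)^2 ≡ 39^2 = 1521 ≡ 31 (mod 149)
11^15 = 11^8 · 11^4 · 11^2 · 11^1 ≡ 31 · 39 · 121 · 11 ≡ 128 (mod 149).
So B = 128. Kai then computes K = B^a mod q = 128^20 mod 149.
128^1 ≡ 128 (mod 149)
128^2 = (128^1)^2 ≡ 128^2 = 16384 ≡ 143 (mod 149)
128^4 = (128^2)^2 ≡ 143^2 = 20449 ≡ 36 (mod 149)
128^8 = (128^4)^2 ≡ 36^2 = 1296 ≡ 104 (mod 149)
128^16 = (128^8)^2 ≡ 104^2 = 10816 ≡ 88 (mod 149)
128^20 = 128^16 · 128^4 ≡ 88 · 36 ≡ 39 (mod 149).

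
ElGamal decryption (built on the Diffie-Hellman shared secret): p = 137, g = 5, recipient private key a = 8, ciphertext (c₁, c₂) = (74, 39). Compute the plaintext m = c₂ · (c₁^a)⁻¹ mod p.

Shared mask s = c₁^a mod p = 74^8 mod 137.
74^1 ≡ 74 (mod 137)
74^2 = (74^1)^2 ≡ 74^2 = 5476 ≡ 133 (mod 137)
74^4 = (74^2)^2 ≡ 133^2 = 17689 ≡ 16 (mod 137)
74^8 = (74^4)^2 ≡ 16^2 = 256 ≡ 119 (mod 137)
So s = 119; s⁻¹ ≡ 38 (mod 137).
m = c₂ · s⁻¹ mod 137 = 39 · 38 mod 137 = 112.

112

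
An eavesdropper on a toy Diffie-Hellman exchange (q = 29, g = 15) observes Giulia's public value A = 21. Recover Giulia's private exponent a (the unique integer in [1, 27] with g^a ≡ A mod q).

Try successive powers of 15 modulo 29:
15^1 ≡ 15
15^2 ≡ 22
15^3 ≡ 11
15^4 ≡ 20
15^5 ≡ 10
15^6 ≡ 5
15^7 ≡ 17
15^8 ≡ 23
15^9 ≡ 26
15^10 ≡ 13
15^11 ≡ 21
Found: a = 11.

11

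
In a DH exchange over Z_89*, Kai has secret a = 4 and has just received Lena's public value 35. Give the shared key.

Shared key K = 35^4 mod 89.
35^1 ≡ 35 (mod 89)
35^2 = (35^1)^2 ≡ 35^2 = 1225 ≡ 68 (mod 89)
35^4 = (35^2)^2 ≡ 68^2 = 4624 ≡ 85 (mod 89)

85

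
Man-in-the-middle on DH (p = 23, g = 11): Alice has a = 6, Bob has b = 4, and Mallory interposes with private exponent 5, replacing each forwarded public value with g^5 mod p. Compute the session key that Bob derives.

4

Bob receives Mallory's public value M = 11^5 mod 23 instead of the honest one.
11^1 ≡ 11 (mod 23)
11^2 = (11^1)^2 ≡ 11^2 = 121 ≡ 6 (mod 23)
11^4 = (11^2)^2 ≡ 6^2 = 36 ≡ 13 (mod 23)
11^5 = 11^4 · 11^1 ≡ 13 · 11 ≡ 5 (mod 23).
So M = 5. Bob computes K = M^4 mod 23.
5^1 ≡ 5 (mod 23)
5^2 = (5^1)^2 ≡ 5^2 = 25 ≡ 2 (mod 23)
5^4 = (5^2)^2 ≡ 2^2 = 4 ≡ 4 (mod 23)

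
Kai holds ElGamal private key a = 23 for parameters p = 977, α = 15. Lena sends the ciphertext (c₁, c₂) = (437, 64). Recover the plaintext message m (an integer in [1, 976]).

558

Shared mask s = c₁^a mod p = 437^23 mod 977.
437^1 ≡ 437 (mod 977)
437^2 = (437^1)^2 ≡ 437^2 = 190969 ≡ 454 (mod 977)
437^4 = (437^2)^2 ≡ 454^2 = 206116 ≡ 946 (mod 977)
437^8 = (437^4)^2 ≡ 946^2 = 894916 ≡ 961 (mod 977)
437^16 = (437^8)^2 ≡ 961^2 = 923521 ≡ 256 (mod 977)
437^23 = 437^16 · 437^4 · 437^2 · 437^1 ≡ 256 · 946 · 454 · 437 ≡ 753 (mod 977).
So s = 753; s⁻¹ ≡ 772 (mod 977).
m = c₂ · s⁻¹ mod 977 = 64 · 772 mod 977 = 558.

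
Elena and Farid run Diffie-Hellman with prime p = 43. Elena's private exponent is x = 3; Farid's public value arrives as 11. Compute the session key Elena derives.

Shared key K = 11^3 mod 43.
11^1 ≡ 11 (mod 43)
11^2 = (11^1)^2 ≡ 11^2 = 121 ≡ 35 (mod 43)
11^3 = 11^2 · 11^1 ≡ 35 · 11 ≡ 41 (mod 43).

41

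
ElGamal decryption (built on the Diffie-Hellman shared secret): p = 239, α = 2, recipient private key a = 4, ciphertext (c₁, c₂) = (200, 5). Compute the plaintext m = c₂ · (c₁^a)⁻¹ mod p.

127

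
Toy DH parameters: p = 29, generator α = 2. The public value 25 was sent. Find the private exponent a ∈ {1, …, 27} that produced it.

Try successive powers of 2 modulo 29:
2^1 ≡ 2
2^2 ≡ 4
2^3 ≡ 8
2^4 ≡ 16
2^5 ≡ 3
2^6 ≡ 6
2^7 ≡ 12
2^8 ≡ 24
2^9 ≡ 19
2^10 ≡ 9
2^11 ≡ 18
2^12 ≡ 7
2^13 ≡ 14
2^14 ≡ 28
2^15 ≡ 27
2^16 ≡ 25
Found: a = 16.

16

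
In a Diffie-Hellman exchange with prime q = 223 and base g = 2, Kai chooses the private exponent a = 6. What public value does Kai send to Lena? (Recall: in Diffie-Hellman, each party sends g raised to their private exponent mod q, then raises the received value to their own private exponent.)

64

Public value = 2^6 mod 223.
2^1 ≡ 2 (mod 223)
2^2 = (2^1)^2 ≡ 2^2 = 4 ≡ 4 (mod 223)
2^4 = (2^2)^2 ≡ 4^2 = 16 ≡ 16 (mod 223)
2^6 = 2^4 · 2^2 ≡ 16 · 4 ≡ 64 (mod 223).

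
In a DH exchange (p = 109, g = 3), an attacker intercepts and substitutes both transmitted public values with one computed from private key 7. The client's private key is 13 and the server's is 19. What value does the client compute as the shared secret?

The client receives an attacker's public value M = 3^7 mod 109 instead of the honest one.
3^1 ≡ 3 (mod 109)
3^2 = (3^1)^2 ≡ 3^2 = 9 ≡ 9 (mod 109)
3^4 = (3^2)^2 ≡ 9^2 = 81 ≡ 81 (mod 109)
3^7 = 3^4 · 3^2 · 3^1 ≡ 81 · 9 · 3 ≡ 7 (mod 109).
So M = 7. The client computes K = M^13 mod 109.
7^1 ≡ 7 (mod 109)
7^2 = (7^1)^2 ≡ 7^2 = 49 ≡ 49 (mod 109)
7^4 = (7^2)^2 ≡ 49^2 = 2401 ≡ 3 (mod 109)
7^8 = (7^4)^2 ≡ 3^2 = 9 ≡ 9 (mod 109)
7^13 = 7^8 · 7^4 · 7^1 ≡ 9 · 3 · 7 ≡ 80 (mod 109).

80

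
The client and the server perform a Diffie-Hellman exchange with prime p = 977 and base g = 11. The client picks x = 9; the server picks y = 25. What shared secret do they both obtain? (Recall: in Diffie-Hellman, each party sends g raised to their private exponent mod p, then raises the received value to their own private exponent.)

134

The server sends B = g^y mod p = 11^25 mod 977.
11^1 ≡ 11 (mod 977)
11^2 = (11^1)^2 ≡ 11^2 = 121 ≡ 121 (mod 977)
11^4 = (11^2)^2 ≡ 121^2 = 14641 ≡ 963 (mod 977)
11^8 = (11^4)^2 ≡ 963^2 = 927369 ≡ 196 (mod 977)
11^16 = (11^8)^2 ≡ 196^2 = 38416 ≡ 313 (mod 977)
11^25 = 11^16 · 11^8 · 11^1 ≡ 313 · 196 · 11 ≡ 698 (mod 977).
So B = 698. The client then computes K = B^x mod p = 698^9 mod 977.
698^1 ≡ 698 (mod 977)
698^2 = (698^1)^2 ≡ 698^2 = 487204 ≡ 658 (mod 977)
698^4 = (698^2)^2 ≡ 658^2 = 432964 ≡ 153 (mod 977)
698^8 = (698^4)^2 ≡ 153^2 = 23409 ≡ 938 (mod 977)
698^9 = 698^8 · 698^1 ≡ 938 · 698 ≡ 134 (mod 977).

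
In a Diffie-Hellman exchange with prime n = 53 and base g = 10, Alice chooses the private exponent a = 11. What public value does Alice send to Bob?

44

Public value = 10^11 (mod 53).
10^1 ≡ 10 (mod 53)
10^2 = (10^1)^2 ≡ 10^2 = 100 ≡ 47 (mod 53)
10^4 = (10^2)^2 ≡ 47^2 = 2209 ≡ 36 (mod 53)
10^8 = (10^4)^2 ≡ 36^2 = 1296 ≡ 24 (mod 53)
10^11 = 10^8 · 10^2 · 10^1 ≡ 24 · 47 · 10 ≡ 44 (mod 53).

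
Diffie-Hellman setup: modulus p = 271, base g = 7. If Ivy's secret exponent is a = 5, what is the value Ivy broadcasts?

5

Public value = 7^5 mod 271.
7^1 ≡ 7 (mod 271)
7^2 = (7^1)^2 ≡ 7^2 = 49 ≡ 49 (mod 271)
7^4 = (7^2)^2 ≡ 49^2 = 2401 ≡ 233 (mod 271)
7^5 = 7^4 · 7^1 ≡ 233 · 7 ≡ 5 (mod 271).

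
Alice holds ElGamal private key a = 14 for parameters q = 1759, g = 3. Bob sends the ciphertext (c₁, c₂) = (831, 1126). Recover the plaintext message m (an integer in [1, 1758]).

819

Shared mask s = c₁^a mod q = 831^14 mod 1759.
831^1 ≡ 831 (mod 1759)
831^2 = (831^1)^2 ≡ 831^2 = 690561 ≡ 1033 (mod 1759)
831^4 = (831^2)^2 ≡ 1033^2 = 1067089 ≡ 1135 (mod 1759)
831^8 = (831^4)^2 ≡ 1135^2 = 1288225 ≡ 637 (mod 1759)
831^14 = 831^8 · 831^4 · 831^2 ≡ 637 · 1135 · 1033 ≡ 25 (mod 1759).
So s = 25; s⁻¹ ≡ 774 (mod 1759).
m = c₂ · s⁻¹ mod 1759 = 1126 · 774 mod 1759 = 819.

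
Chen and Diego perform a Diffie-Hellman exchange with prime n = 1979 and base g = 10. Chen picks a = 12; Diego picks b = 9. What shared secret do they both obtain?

1446

Chen sends A = g^a mod n = 10^12 mod 1979.
10^1 ≡ 10 (mod 1979)
10^2 = (10^1)^2 ≡ 10^2 = 100 ≡ 100 (mod 1979)
10^4 = (10^2)^2 ≡ 100^2 = 10000 ≡ 105 (mod 1979)
10^8 = (10^4)^2 ≡ 105^2 = 11025 ≡ 1130 (mod 1979)
10^12 = 10^8 · 10^4 ≡ 1130 · 105 ≡ 1889 (mod 1979).
So A = 1889. Diego then computes K = A^b mod n = 1889^9 mod 1979.
1889^1 ≡ 1889 (mod 1979)
1889^2 = (1889^1)^2 ≡ 1889^2 = 3568321 ≡ 184 (mod 1979)
1889^4 = (1889^2)^2 ≡ 184^2 = 33856 ≡ 213 (mod 1979)
1889^8 = (1889^4)^2 ≡ 213^2 = 45369 ≡ 1831 (mod 1979)
1889^9 = 1889^8 · 1889^1 ≡ 1831 · 1889 ≡ 1446 (mod 1979).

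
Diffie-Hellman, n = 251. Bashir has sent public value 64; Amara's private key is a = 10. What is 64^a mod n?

20

Shared key K = 64^10 mod 251.
64^1 ≡ 64 (mod 251)
64^2 = (64^1)^2 ≡ 64^2 = 4096 ≡ 80 (mod 251)
64^4 = (64^2)^2 ≡ 80^2 = 6400 ≡ 125 (mod 251)
64^8 = (64^4)^2 ≡ 125^2 = 15625 ≡ 63 (mod 251)
64^10 = 64^8 · 64^2 ≡ 63 · 80 ≡ 20 (mod 251).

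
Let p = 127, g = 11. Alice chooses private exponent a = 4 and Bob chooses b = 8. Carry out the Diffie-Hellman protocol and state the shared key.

30

Alice sends A = g^a mod p = 11^4 mod 127.
11^1 ≡ 11 (mod 127)
11^2 = (11^1)^2 ≡ 11^2 = 121 ≡ 121 (mod 127)
11^4 = (11^2)^2 ≡ 121^2 = 14641 ≡ 36 (mod 127)
So A = 36. Bob then computes K = A^b mod p = 36^8 mod 127.
36^1 ≡ 36 (mod 127)
36^2 = (36^1)^2 ≡ 36^2 = 1296 ≡ 26 (mod 127)
36^4 = (36^2)^2 ≡ 26^2 = 676 ≡ 41 (mod 127)
36^8 = (36^4)^2 ≡ 41^2 = 1681 ≡ 30 (mod 127)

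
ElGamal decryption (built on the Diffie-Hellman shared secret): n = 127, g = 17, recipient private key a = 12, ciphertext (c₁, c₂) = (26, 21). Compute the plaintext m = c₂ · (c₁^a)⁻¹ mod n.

Shared mask s = c₁^a mod n = 26^12 mod 127.
26^1 ≡ 26 (mod 127)
26^2 = (26^1)^2 ≡ 26^2 = 676 ≡ 41 (mod 127)
26^4 = (26^2)^2 ≡ 41^2 = 1681 ≡ 30 (mod 127)
26^8 = (26^4)^2 ≡ 30^2 = 900 ≡ 11 (mod 127)
26^12 = 26^8 · 26^4 ≡ 11 · 30 ≡ 76 (mod 127).
So s = 76; s⁻¹ ≡ 122 (mod 127).
m = c₂ · s⁻¹ mod 127 = 21 · 122 mod 127 = 22.

22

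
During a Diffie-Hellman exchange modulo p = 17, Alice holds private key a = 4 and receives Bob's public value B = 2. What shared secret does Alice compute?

16

Shared key K = 2^4 mod 17.
2^1 ≡ 2 (mod 17)
2^2 = (2^1)^2 ≡ 2^2 = 4 ≡ 4 (mod 17)
2^4 = (2^2)^2 ≡ 4^2 = 16 ≡ 16 (mod 17)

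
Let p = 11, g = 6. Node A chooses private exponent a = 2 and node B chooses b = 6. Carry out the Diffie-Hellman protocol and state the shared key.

3

Node A sends A = g^a mod p = 6^2 mod 11.
6^1 ≡ 6 (mod 11)
6^2 = (6^1)^2 ≡ 6^2 = 36 ≡ 3 (mod 11)
So A = 3. Node B then computes K = A^b mod p = 3^6 mod 11.
3^1 ≡ 3 (mod 11)
3^2 = (3^1)^2 ≡ 3^2 = 9 ≡ 9 (mod 11)
3^4 = (3^2)^2 ≡ 9^2 = 81 ≡ 4 (mod 11)
3^6 = 3^4 · 3^2 ≡ 4 · 9 ≡ 3 (mod 11).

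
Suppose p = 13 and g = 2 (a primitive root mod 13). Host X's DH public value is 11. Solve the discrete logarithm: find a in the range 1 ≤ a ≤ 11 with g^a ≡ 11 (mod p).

7

Try successive powers of 2 modulo 13:
2^1 ≡ 2
2^2 ≡ 4
2^3 ≡ 8
2^4 ≡ 3
2^5 ≡ 6
2^6 ≡ 12
2^7 ≡ 11
Found: a = 7.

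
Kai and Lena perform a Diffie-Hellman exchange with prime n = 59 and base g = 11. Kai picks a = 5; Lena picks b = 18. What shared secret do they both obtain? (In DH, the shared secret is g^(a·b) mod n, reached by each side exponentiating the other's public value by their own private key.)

26

Lena sends B = g^b mod n = 11^18 mod 59.
11^1 ≡ 11 (mod 59)
11^2 = (11^1)^2 ≡ 11^2 = 121 ≡ 3 (mod 59)
11^4 = (11^2)^2 ≡ 3^2 = 9 ≡ 9 (mod 59)
11^8 = (11^4)^2 ≡ 9^2 = 81 ≡ 22 (mod 59)
11^16 = (11^8)^2 ≡ 22^2 = 484 ≡ 12 (mod 59)
11^18 = 11^16 · 11^2 ≡ 12 · 3 ≡ 36 (mod 59).
So B = 36. Kai then computes K = B^a mod n = 36^5 mod 59.
36^1 ≡ 36 (mod 59)
36^2 = (36^1)^2 ≡ 36^2 = 1296 ≡ 57 (mod 59)
36^4 = (36^2)^2 ≡ 57^2 = 3249 ≡ 4 (mod 59)
36^5 = 36^4 · 36^1 ≡ 4 · 36 ≡ 26 (mod 59).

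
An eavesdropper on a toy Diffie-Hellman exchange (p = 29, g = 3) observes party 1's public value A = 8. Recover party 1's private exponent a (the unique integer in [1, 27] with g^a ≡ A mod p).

23

Try successive powers of 3 modulo 29:
3^1 ≡ 3
3^2 ≡ 9
3^3 ≡ 27
3^4 ≡ 23
3^5 ≡ 11
3^6 ≡ 4
3^7 ≡ 12
3^8 ≡ 7
3^9 ≡ 21
3^10 ≡ 5
3^11 ≡ 15
3^12 ≡ 16
3^13 ≡ 19
3^14 ≡ 28
3^15 ≡ 26
3^16 ≡ 20
3^17 ≡ 2
3^18 ≡ 6
3^19 ≡ 18
3^20 ≡ 25
3^21 ≡ 17
3^22 ≡ 22
3^23 ≡ 8
Found: a = 23.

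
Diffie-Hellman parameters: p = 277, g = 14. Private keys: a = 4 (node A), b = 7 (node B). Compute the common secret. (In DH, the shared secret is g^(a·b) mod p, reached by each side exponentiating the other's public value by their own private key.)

28

Node B sends B = g^b mod p = 14^7 mod 277.
14^1 ≡ 14 (mod 277)
14^2 = (14^1)^2 ≡ 14^2 = 196 ≡ 196 (mod 277)
14^4 = (14^2)^2 ≡ 196^2 = 38416 ≡ 190 (mod 277)
14^7 = 14^4 · 14^2 · 14^1 ≡ 190 · 196 · 14 ≡ 46 (mod 277).
So B = 46. Node A then computes K = B^a mod p = 46^4 mod 277.
46^1 ≡ 46 (mod 277)
46^2 = (46^1)^2 ≡ 46^2 = 2116 ≡ 177 (mod 277)
46^4 = (46^2)^2 ≡ 177^2 = 31329 ≡ 28 (mod 277)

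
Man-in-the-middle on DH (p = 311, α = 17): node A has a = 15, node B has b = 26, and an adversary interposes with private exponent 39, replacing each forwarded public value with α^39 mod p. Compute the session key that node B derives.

72

Node B receives an adversary's public value M = 17^39 mod 311 instead of the honest one.
17^1 ≡ 17 (mod 311)
17^2 = (17^1)^2 ≡ 17^2 = 289 ≡ 289 (mod 311)
17^4 = (17^2)^2 ≡ 289^2 = 83521 ≡ 173 (mod 311)
17^8 = (17^4)^2 ≡ 173^2 = 29929 ≡ 73 (mod 311)
17^16 = (17^8)^2 ≡ 73^2 = 5329 ≡ 42 (mod 311)
17^32 = (17^16)^2 ≡ 42^2 = 1764 ≡ 209 (mod 311)
17^39 = 17^32 · 17^4 · 17^2 · 17^1 ≡ 209 · 173 · 289 · 17 ≡ 184 (mod 311).
So M = 184. Node B computes K = M^26 mod 311.
184^1 ≡ 184 (mod 311)
184^2 = (184^1)^2 ≡ 184^2 = 33856 ≡ 268 (mod 311)
184^4 = (184^2)^2 ≡ 268^2 = 71824 ≡ 294 (mod 311)
184^8 = (184^4)^2 ≡ 294^2 = 86436 ≡ 289 (mod 311)
184^16 = (184^8)^2 ≡ 289^2 = 83521 ≡ 173 (mod 311)
184^26 = 184^16 · 184^8 · 184^2 ≡ 173 · 289 · 268 ≡ 72 (mod 311).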